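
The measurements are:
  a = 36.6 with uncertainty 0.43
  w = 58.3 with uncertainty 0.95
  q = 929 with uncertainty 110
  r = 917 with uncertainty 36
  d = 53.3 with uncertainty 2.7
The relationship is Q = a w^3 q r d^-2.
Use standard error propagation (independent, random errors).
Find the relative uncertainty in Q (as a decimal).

For a monomial Q ∝ a, w^3, q, r, d^-2, fractional errors add in quadrature:
  (1·δa/a)² = (1×0.0117)² = 0.000138;  (3·δw/w)² = (3×0.0163)² = 0.00239;  (1·δq/q)² = (1×0.118)² = 0.0140;  (1·δr/r)² = (1×0.0393)² = 0.00154;  (-2·δd/d)² = (-2×0.0507)² = 0.0103
δQ/Q = √(0.0284) = 0.168

0.168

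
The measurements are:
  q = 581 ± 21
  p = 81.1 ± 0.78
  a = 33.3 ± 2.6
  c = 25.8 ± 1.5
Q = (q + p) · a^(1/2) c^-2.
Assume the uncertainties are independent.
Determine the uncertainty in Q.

0.727

Let u = q + p = 662. δu = √(δq² + δp²) = √(441 + 0.608) = 21.0, so δu/u = 0.0317.
Q is then a monomial in u, a, c:
δQ/Q = √((δu/u)² + (½·δa/a)² + (-2·δc/c)²) = √(0.00101 + 0.00152 + 0.0135) = 0.127
Q = 5.74, so δQ = 0.127 × 5.74 = 0.727.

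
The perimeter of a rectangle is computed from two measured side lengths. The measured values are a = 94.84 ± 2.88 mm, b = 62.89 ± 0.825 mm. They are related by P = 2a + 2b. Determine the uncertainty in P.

5.99 mm

For a sum/difference, combine absolute errors in quadrature:
  (2·δa)² = 33.2;  (2·δb)² = 2.72
δP = √(35.9) = 5.99 mm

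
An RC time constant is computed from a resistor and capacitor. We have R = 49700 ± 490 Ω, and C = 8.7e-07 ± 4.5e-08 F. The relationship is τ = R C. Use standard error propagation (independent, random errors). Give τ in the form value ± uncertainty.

Products/powers → add relative errors in quadrature, weighted by exponent:
  (1·δR/R)² = (1×0.00986)² = 9.72e-05;  (1·δC/C)² = (1×0.0517)² = 0.00268
δτ/τ = √(0.00277) = 0.0527
τ = 0.0432 s, so δτ = 0.0527 × 0.0432 = 0.00228 s.

0.0432 ± 0.00228 s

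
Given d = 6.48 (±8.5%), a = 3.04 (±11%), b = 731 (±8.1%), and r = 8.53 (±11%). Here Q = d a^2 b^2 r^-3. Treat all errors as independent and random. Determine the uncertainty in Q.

22500

For a monomial Q ∝ d, a^2, b^2, r^-3, fractional errors add in quadrature:
  (1·δd/d)² = (1×0.0850)² = 0.00723;  (2·δa/a)² = (2×0.110)² = 0.0484;  (2·δb/b)² = (2×0.0810)² = 0.0262;  (-3·δr/r)² = (-3×0.110)² = 0.109
δQ/Q = √(0.191) = 0.437
Q = 51600, so δQ = 0.437 × 51600 = 22500.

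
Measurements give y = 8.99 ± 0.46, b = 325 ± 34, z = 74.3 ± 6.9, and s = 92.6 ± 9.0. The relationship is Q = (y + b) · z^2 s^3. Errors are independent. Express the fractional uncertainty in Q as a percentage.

Let u = y + b = 334. δu = √(δy² + δb²) = √(0.212 + 1160) = 34.0, so δu/u = 0.102.
Q is then a monomial in u, z, s:
δQ/Q = √((δu/u)² + (2·δz/z)² + (3·δs/s)²) = √(0.0104 + 0.0345 + 0.0850) = 0.360

36.0%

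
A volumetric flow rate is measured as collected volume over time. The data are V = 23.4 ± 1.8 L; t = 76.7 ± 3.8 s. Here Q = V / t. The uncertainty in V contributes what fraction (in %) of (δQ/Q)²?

70.7%

(δQ/Q)² = (1·δV/V)² + (-1·δt/t)²
  V term: (1×0.0769)² = 0.00592
  t term: (-1×0.0495)² = 0.00245
Total = 0.00837. Share from V = 0.00592/0.00837 = 0.707.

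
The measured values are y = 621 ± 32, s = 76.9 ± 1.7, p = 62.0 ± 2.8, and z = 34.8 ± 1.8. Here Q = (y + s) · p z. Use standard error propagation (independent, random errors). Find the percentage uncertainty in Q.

Let u = y + s = 698. δu = √(δy² + δs²) = √(1020 + 2.89) = 32.0, so δu/u = 0.0459.
Q is then a monomial in u, p, z:
δQ/Q = √((δu/u)² + (1·δp/p)² + (1·δz/z)²) = √(0.00211 + 0.00204 + 0.00268) = 0.0826

8.26%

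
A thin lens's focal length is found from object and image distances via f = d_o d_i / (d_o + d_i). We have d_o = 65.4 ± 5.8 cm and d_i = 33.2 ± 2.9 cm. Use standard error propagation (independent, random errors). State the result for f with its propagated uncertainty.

22.0 ± 1.44 cm

∂f/∂d_o = (d_i/(d_o+d_i))² = 0.113;  ∂f/∂d_i = (d_o/(d_o+d_i))² = 0.440
δf = √((∂f/∂d_o · δd_o)² + (∂f/∂d_i · δd_i)²) = √(0.432 + 1.63) = 1.44 cm
f = 22.0 cm.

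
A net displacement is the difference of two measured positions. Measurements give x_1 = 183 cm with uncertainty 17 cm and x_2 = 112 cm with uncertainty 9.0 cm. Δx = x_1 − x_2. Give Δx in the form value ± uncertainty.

Absolute uncertainties add in quadrature for a linear combination:
  (δx_1)² = 289;  (δx_2)² = 81.0
δΔx = √(370) = 19.2 cm
Δx = 71.0 cm.

71.0 ± 19.2 cm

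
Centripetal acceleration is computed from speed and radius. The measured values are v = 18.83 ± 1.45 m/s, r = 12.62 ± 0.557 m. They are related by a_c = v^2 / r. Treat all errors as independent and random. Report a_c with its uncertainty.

28.10 ± 4.50 m/s^2

Each factor contributes (exponent × relative error)² to (δa_c/a_c)²:
  (2·δv/v)² = (2×0.0770)² = 0.0237;  (-1·δr/r)² = (-1×0.0441)² = 0.00195
δa_c/a_c = √(0.0257) = 0.160
a_c = 28.10 m/s^2, so δa_c = 0.160 × 28.10 = 4.50 m/s^2.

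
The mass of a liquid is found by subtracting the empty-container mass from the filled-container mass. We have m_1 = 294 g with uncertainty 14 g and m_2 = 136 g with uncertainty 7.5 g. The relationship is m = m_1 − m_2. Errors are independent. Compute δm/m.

For a sum/difference, combine absolute errors in quadrature:
  (δm_1)² = 196;  (δm_2)² = 56.2
δm = √(252) = 15.9 g
m = 158 g, so δm/m = 15.9/158 = 0.101.

0.101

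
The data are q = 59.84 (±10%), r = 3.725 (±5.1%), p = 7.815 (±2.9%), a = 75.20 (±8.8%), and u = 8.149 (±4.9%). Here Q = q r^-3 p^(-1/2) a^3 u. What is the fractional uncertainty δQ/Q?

Each factor contributes (exponent × relative error)² to (δQ/Q)²:
  (1·δq/q)² = (1×0.100)² = 0.0100;  (-3·δr/r)² = (-3×0.0510)² = 0.0234;  (−½·δp/p)² = (-0.5×0.0290)² = 0.000210;  (3·δa/a)² = (3×0.0880)² = 0.0697;  (1·δu/u)² = (1×0.0490)² = 0.00240
δQ/Q = √(0.106) = 0.325

0.325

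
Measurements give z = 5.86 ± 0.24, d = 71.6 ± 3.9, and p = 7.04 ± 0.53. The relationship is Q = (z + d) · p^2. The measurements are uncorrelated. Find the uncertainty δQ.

610

Let u = z + d = 77.5. δu = √(δz² + δd²) = √(0.0576 + 15.2) = 3.91, so δu/u = 0.0504.
Q is then a monomial in u, p:
δQ/Q = √((δu/u)² + (2·δp/p)²) = √(0.00254 + 0.0227) = 0.159
Q = 3840, so δQ = 0.159 × 3840 = 610.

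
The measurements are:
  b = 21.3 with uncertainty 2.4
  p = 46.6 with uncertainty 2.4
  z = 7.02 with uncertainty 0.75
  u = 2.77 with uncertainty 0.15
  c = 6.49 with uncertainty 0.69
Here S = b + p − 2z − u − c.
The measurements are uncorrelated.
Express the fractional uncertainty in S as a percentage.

8.47%

Each term contributes (cᵢ δxᵢ)² to (δS)²:
  (δb)² = 5.76;  (δp)² = 5.76;  (2·δz)² = 2.25;  (δu)² = 0.0225;  (δc)² = 0.476
δS = √(14.3) = 3.78
S = 44.6, so δS/S = 3.78/44.6 = 0.0847.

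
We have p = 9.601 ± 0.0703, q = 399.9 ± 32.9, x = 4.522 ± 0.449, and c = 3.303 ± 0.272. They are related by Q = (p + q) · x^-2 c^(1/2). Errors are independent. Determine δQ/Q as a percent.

21.8%

Let u = p + q = 409.5. δu = √(δp² + δq²) = √(0.00494 + 1080) = 32.9, so δu/u = 0.0803.
Q is then a monomial in u, x, c:
δQ/Q = √((δu/u)² + (-2·δx/x)² + (½·δc/c)²) = √(0.00645 + 0.0394 + 0.00170) = 0.218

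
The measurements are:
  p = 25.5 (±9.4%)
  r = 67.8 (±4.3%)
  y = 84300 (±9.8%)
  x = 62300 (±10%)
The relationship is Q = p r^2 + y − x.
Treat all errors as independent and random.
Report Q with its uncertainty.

(1.39 ± 0.182) × 10^5

Let w = p·r^2 = 1.17e+05. δw/w = √((1·δp/p)² + (2·δr/r)²) = √(0.00884 + 0.00740) = 0.127, so δw = 14900.
Q = w + y − x: δQ = √(δw² + δy² + δx²) = √(2.23e+08 + 6.83e+07 + 3.88e+07) = 18200
Q = 1.39e+05.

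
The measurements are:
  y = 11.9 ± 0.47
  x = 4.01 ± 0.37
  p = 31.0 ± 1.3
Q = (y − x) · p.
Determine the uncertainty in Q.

21.2

Let u = y − x = 7.89. δu = √(δy² + δx²) = √(0.221 + 0.137) = 0.598, so δu/u = 0.0758.
Q is then a monomial in u, p:
δQ/Q = √((δu/u)² + (1·δp/p)²) = √(0.00575 + 0.00176) = 0.0866
Q = 245, so δQ = 0.0866 × 245 = 21.2.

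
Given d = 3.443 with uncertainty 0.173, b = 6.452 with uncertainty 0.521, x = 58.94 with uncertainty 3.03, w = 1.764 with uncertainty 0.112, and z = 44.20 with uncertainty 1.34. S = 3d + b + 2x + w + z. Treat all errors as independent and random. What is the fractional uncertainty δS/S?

Sums and differences: (δS)² = Σ (cᵢ δxᵢ)².
  (3·δd)² = 0.269;  (δb)² = 0.271;  (2·δx)² = 36.7;  (δw)² = 0.0125;  (δz)² = 1.80
δS = √(39.1) = 6.25
S = 180.6, so δS/S = 6.25/180.6 = 0.0346.

0.0346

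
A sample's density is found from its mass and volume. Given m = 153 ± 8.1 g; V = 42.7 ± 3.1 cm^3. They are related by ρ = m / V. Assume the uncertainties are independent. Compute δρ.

Products/powers → add relative errors in quadrature, weighted by exponent:
  (1·δm/m)² = (1×0.0529)² = 0.00280;  (-1·δV/V)² = (-1×0.0726)² = 0.00527
δρ/ρ = √(0.00807) = 0.0899
ρ = 3.58 g/cm^3, so δρ = 0.0899 × 3.58 = 0.322 g/cm^3.

0.322 g/cm^3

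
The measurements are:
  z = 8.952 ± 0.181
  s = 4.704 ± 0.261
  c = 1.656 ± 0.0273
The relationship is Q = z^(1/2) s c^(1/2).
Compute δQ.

Each factor contributes (exponent × relative error)² to (δQ/Q)²:
  (½·δz/z)² = (0.5×0.0202)² = 0.000102;  (1·δs/s)² = (1×0.0555)² = 0.00308;  (½·δc/c)² = (0.5×0.0165)² = 6.79e-05
δQ/Q = √(0.00325) = 0.0570
Q = 18.11, so δQ = 0.0570 × 18.11 = 1.03.

1.03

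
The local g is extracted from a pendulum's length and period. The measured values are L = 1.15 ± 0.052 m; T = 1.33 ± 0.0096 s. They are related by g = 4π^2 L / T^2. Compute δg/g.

Products/powers → add relative errors in quadrature, weighted by exponent:
  (1·δL/L)² = (1×0.0452)² = 0.00204;  (-2·δT/T)² = (-2×0.00722)² = 0.000208
δg/g = √(0.00225) = 0.0475

0.0475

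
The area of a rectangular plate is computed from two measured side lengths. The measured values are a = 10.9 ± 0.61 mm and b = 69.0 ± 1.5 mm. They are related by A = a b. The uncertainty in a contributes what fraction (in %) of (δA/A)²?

(δA/A)² = (1·δa/a)² + (1·δb/b)²
  a term: (1×0.0560)² = 0.00313
  b term: (1×0.0217)² = 0.000473
Total = 0.00360. Share from a = 0.00313/0.00360 = 0.869.

86.9%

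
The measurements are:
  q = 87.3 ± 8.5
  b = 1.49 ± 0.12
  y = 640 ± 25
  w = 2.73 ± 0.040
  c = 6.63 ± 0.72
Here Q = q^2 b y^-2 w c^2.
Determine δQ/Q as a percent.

31.3%

Each factor contributes (exponent × relative error)² to (δQ/Q)²:
  (2·δq/q)² = (2×0.0974)² = 0.0379;  (1·δb/b)² = (1×0.0805)² = 0.00649;  (-2·δy/y)² = (-2×0.0391)² = 0.00610;  (1·δw/w)² = (1×0.0147)² = 0.000215;  (2·δc/c)² = (2×0.109)² = 0.0472
δQ/Q = √(0.0979) = 0.313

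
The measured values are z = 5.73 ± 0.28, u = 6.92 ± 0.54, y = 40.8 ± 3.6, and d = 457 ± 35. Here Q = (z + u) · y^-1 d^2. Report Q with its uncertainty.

64800 ± 11900

Let w = z + u = 12.7. δw = √(δz² + δu²) = √(0.0784 + 0.292) = 0.608, so δw/w = 0.0481.
Q is then a monomial in w, y, d:
δQ/Q = √((δw/w)² + (-1·δy/y)² + (2·δd/d)²) = √(0.00231 + 0.00779 + 0.0235) = 0.183
Q = 64800, so δQ = 0.183 × 64800 = 11900.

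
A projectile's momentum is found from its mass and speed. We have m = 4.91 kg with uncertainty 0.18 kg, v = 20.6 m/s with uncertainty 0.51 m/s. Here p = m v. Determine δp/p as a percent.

4.42%

Each factor contributes (exponent × relative error)² to (δp/p)²:
  (1·δm/m)² = (1×0.0367)² = 0.00134;  (1·δv/v)² = (1×0.0248)² = 0.000613
δp/p = √(0.00196) = 0.0442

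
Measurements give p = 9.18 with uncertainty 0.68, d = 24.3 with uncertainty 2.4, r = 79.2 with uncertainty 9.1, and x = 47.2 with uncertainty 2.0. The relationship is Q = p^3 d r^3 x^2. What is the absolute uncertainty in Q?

8.95e+12

For a monomial Q ∝ p^3, d, r^3, x^2, fractional errors add in quadrature:
  (3·δp/p)² = (3×0.0741)² = 0.0494;  (1·δd/d)² = (1×0.0988)² = 0.00975;  (3·δr/r)² = (3×0.115)² = 0.119;  (2·δx/x)² = (2×0.0424)² = 0.00718
δQ/Q = √(0.185) = 0.430
Q = 2.08e+13, so δQ = 0.430 × 2.08e+13 = 8.95e+12.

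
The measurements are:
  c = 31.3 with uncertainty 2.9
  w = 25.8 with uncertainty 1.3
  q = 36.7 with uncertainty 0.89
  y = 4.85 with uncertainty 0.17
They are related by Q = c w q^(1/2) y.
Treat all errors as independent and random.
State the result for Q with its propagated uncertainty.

Since Q is a product/quotient, work with relative uncertainties:
  (1·δc/c)² = (1×0.0927)² = 0.00858;  (1·δw/w)² = (1×0.0504)² = 0.00254;  (½·δq/q)² = (0.5×0.0243)² = 0.000147;  (1·δy/y)² = (1×0.0351)² = 0.00123
δQ/Q = √(0.0125) = 0.112
Q = 23700, so δQ = 0.112 × 23700 = 2650.

23700 ± 2650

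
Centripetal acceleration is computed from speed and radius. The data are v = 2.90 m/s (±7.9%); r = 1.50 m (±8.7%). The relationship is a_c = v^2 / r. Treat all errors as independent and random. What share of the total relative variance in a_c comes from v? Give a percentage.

76.7%

(δa_c/a_c)² = (2·δv/v)² + (-1·δr/r)²
  v term: (2×0.0790)² = 0.0250
  r term: (-1×0.0870)² = 0.00757
Total = 0.0325. Share from v = 0.0250/0.0325 = 0.767.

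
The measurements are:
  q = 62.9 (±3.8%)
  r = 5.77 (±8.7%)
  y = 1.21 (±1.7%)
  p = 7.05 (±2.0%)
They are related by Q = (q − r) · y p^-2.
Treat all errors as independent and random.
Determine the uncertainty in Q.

Let u = q − r = 57.1. δu = √(δq² + δr²) = √(5.71 + 0.252) = 2.44, so δu/u = 0.0428.
Q is then a monomial in u, y, p:
δQ/Q = √((δu/u)² + (1·δy/y)² + (-2·δp/p)²) = √(0.00183 + 0.000289 + 0.00160) = 0.0610
Q = 1.39, so δQ = 0.0610 × 1.39 = 0.0848.

0.0848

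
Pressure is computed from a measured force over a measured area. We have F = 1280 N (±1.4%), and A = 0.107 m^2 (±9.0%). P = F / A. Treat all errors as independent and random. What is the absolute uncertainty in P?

Since P is a product/quotient, work with relative uncertainties:
  (1·δF/F)² = (1×0.0140)² = 0.000196;  (-1·δA/A)² = (-1×0.0900)² = 0.00810
δP/P = √(0.00830) = 0.0911
P = 12000 Pa, so δP = 0.0911 × 12000 = 1090 Pa.

1090 Pa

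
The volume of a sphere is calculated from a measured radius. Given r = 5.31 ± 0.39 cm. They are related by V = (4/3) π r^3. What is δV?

V ∝ r^3, so δV/V = |3| · δr/r = 3 × 0.0734 = 0.220.
V = 627 cm^3, so δV = 0.220 × 627 = 138 cm^3.

138 cm^3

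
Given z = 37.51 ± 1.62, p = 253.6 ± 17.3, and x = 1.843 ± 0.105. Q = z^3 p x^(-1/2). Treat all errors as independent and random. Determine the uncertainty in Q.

Q is a product of powers, so relative uncertainties combine in quadrature:
  (3·δz/z)² = (3×0.0432)² = 0.0168;  (1·δp/p)² = (1×0.0682)² = 0.00465;  (−½·δx/x)² = (-0.5×0.0570)² = 0.000811
δQ/Q = √(0.0223) = 0.149
Q = 9.859e+06, so δQ = 0.149 × 9.859e+06 = 1.47e+06.

1.47e+06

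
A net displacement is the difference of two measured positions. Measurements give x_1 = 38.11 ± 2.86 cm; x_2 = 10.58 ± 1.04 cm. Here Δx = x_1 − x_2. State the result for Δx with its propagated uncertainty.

Δx is a linear combination, so absolute uncertainties add in quadrature:
  (δx_1)² = 8.18;  (δx_2)² = 1.08
δΔx = √(9.26) = 3.04 cm
Δx = 27.53 cm.

27.53 ± 3.04 cm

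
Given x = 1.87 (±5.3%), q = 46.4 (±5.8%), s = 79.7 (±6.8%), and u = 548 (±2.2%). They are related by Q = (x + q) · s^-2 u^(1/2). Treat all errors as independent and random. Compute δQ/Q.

Let w = x + q = 48.3. δw = √(δx² + δq²) = √(0.00982 + 7.24) = 2.69, so δw/w = 0.0558.
Q is then a monomial in w, s, u:
δQ/Q = √((δw/w)² + (-2·δs/s)² + (½·δu/u)²) = √(0.00311 + 0.0185 + 0.000121) = 0.147

0.147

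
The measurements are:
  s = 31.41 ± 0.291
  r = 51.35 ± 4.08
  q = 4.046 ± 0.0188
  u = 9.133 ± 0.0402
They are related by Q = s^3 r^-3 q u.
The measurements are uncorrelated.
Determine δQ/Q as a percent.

24.0%

Since Q is a product/quotient, work with relative uncertainties:
  (3·δs/s)² = (3×0.00926)² = 0.000772;  (-3·δr/r)² = (-3×0.0795)² = 0.0568;  (1·δq/q)² = (1×0.00465)² = 2.16e-05;  (1·δu/u)² = (1×0.00440)² = 1.94e-05
δQ/Q = √(0.0576) = 0.240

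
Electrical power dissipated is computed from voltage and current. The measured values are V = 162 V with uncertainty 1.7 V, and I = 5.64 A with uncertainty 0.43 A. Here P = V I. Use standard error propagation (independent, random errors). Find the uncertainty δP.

Relative error in a monomial: (δP/P)² = Σ (nᵢ · δxᵢ/xᵢ)².
  (1·δV/V)² = (1×0.0105)² = 0.000110;  (1·δI/I)² = (1×0.0762)² = 0.00581
δP/P = √(0.00592) = 0.0770
P = 914 W, so δP = 0.0770 × 914 = 70.3 W.

70.3 W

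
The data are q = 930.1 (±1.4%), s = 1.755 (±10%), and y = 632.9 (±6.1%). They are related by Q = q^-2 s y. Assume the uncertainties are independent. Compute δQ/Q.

0.120

For a monomial Q ∝ q^-2, s, y, fractional errors add in quadrature:
  (-2·δq/q)² = (-2×0.0140)² = 0.000784;  (1·δs/s)² = (1×0.100)² = 0.0100;  (1·δy/y)² = (1×0.0610)² = 0.00372
δQ/Q = √(0.0145) = 0.120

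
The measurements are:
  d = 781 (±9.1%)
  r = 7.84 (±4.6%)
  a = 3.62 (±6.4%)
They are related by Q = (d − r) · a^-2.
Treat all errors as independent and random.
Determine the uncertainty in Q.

Let u = d − r = 773. δu = √(δd² + δr²) = √(5050 + 0.130) = 71.1, so δu/u = 0.0919.
Q is then a monomial in u, a:
δQ/Q = √((δu/u)² + (-2·δa/a)²) = √(0.00845 + 0.0164) = 0.158
Q = 59.0, so δQ = 0.158 × 59.0 = 9.30.

9.30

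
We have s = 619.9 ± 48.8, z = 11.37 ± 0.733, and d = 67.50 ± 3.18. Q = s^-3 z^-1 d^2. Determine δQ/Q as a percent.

26.2%

Each factor contributes (exponent × relative error)² to (δQ/Q)²:
  (-3·δs/s)² = (-3×0.0787)² = 0.0558;  (-1·δz/z)² = (-1×0.0645)² = 0.00416;  (2·δd/d)² = (2×0.0471)² = 0.00888
δQ/Q = √(0.0688) = 0.262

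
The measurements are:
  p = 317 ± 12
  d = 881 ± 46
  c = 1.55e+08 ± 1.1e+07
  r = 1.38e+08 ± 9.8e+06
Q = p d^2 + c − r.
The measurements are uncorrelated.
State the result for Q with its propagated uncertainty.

Let w = p·d^2 = 2.46e+08. δw/w = √((1·δp/p)² + (2·δd/d)²) = √(0.00143 + 0.0109) = 0.111, so δw = 2.73e+07.
Q = w + c − r: δQ = √(δw² + δc² + δr²) = √(7.47e+14 + 1.21e+14 + 9.6e+13) = 3.1e+07
Q = 2.63e+08.

(2.63 ± 0.310) × 10^8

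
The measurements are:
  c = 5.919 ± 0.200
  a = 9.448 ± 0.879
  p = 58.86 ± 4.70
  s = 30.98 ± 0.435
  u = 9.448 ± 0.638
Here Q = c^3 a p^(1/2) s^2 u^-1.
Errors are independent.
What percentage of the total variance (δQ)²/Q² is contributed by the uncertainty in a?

(δQ/Q)² = (3·δc/c)² + (1·δa/a)² + (½·δp/p)² + (2·δs/s)² + (-1·δu/u)²
  c term: (3×0.0338)² = 0.0103
  a term: (1×0.0930)² = 0.00866
  p term: (0.5×0.0799)² = 0.00159
  s term: (2×0.0140)² = 0.000789
  u term: (-1×0.0675)² = 0.00456
Total = 0.0259. Share from a = 0.00866/0.0259 = 0.335.

33.5%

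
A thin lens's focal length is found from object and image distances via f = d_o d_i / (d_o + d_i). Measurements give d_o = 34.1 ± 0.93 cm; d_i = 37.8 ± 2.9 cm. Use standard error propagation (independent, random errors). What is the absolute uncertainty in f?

∂f/∂d_o = (d_i/(d_o+d_i))² = 0.276;  ∂f/∂d_i = (d_o/(d_o+d_i))² = 0.225
δf = √((∂f/∂d_o · δd_o)² + (∂f/∂d_i · δd_i)²) = √(0.0661 + 0.425) = 0.701 cm

0.701 cm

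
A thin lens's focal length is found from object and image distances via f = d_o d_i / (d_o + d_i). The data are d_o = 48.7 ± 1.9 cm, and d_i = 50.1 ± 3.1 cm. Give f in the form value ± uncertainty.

∂f/∂d_o = (d_i/(d_o+d_i))² = 0.257;  ∂f/∂d_i = (d_o/(d_o+d_i))² = 0.243
δf = √((∂f/∂d_o · δd_o)² + (∂f/∂d_i · δd_i)²) = √(0.239 + 0.567) = 0.898 cm
f = 24.7 cm.

24.7 ± 0.898 cm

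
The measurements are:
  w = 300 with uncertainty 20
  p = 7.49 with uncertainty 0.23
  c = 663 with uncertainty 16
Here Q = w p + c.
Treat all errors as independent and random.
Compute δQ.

Let h = w·p = 2250. δh/h = √((1·δw/w)² + (1·δp/p)²) = √(0.00444 + 0.000943) = 0.0734, so δh = 165.
Q = h + c: δQ = √(δh² + δc²) = √(27200 + 256) = 166

166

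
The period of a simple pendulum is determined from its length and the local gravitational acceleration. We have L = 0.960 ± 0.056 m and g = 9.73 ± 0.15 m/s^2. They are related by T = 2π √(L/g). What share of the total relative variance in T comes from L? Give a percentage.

93.5%

(δT/T)² = (½·δL/L)² + (−½·δg/g)²
  L term: (0.5×0.0583)² = 0.000851
  g term: (-0.5×0.0154)² = 5.94e-05
Total = 0.000910. Share from L = 0.000851/0.000910 = 0.935.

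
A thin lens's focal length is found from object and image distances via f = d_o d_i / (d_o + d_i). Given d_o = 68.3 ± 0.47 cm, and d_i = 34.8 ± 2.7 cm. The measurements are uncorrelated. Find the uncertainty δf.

1.19 cm

∂f/∂d_o = (d_i/(d_o+d_i))² = 0.114;  ∂f/∂d_i = (d_o/(d_o+d_i))² = 0.439
δf = √((∂f/∂d_o · δd_o)² + (∂f/∂d_i · δd_i)²) = √(0.00287 + 1.40) = 1.19 cm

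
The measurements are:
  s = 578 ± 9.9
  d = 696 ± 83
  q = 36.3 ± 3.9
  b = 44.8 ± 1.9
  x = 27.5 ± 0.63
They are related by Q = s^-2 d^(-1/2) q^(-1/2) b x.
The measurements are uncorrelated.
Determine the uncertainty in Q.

Products/powers → add relative errors in quadrature, weighted by exponent:
  (-2·δs/s)² = (-2×0.0171)² = 0.00117;  (−½·δd/d)² = (-0.5×0.119)² = 0.00356;  (−½·δq/q)² = (-0.5×0.107)² = 0.00289;  (1·δb/b)² = (1×0.0424)² = 0.00180;  (1·δx/x)² = (1×0.0229)² = 0.000525
δQ/Q = √(0.00994) = 0.0997
Q = 2.32e-05, so δQ = 0.0997 × 2.32e-05 = 2.31e-06.

2.31e-06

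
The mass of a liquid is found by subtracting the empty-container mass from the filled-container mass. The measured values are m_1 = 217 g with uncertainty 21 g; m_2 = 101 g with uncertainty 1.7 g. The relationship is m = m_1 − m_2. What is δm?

Each term contributes (cᵢ δxᵢ)² to (δm)²:
  (δm_1)² = 441;  (δm_2)² = 2.89
δm = √(444) = 21.1 g

21.1 g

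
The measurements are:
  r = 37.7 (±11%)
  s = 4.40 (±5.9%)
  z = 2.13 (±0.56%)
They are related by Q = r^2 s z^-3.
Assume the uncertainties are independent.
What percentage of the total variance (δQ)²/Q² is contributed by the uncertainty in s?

6.67%

(δQ/Q)² = (2·δr/r)² + (1·δs/s)² + (-3·δz/z)²
  r term: (2×0.110)² = 0.0484
  s term: (1×0.0590)² = 0.00348
  z term: (-3×0.00560)² = 0.000282
Total = 0.0522. Share from s = 0.00348/0.0522 = 0.0667.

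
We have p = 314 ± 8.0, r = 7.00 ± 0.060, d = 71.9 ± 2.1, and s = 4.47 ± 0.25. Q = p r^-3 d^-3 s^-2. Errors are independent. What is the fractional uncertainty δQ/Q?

Products/powers → add relative errors in quadrature, weighted by exponent:
  (1·δp/p)² = (1×0.0255)² = 0.000649;  (-3·δr/r)² = (-3×0.00857)² = 0.000661;  (-3·δd/d)² = (-3×0.0292)² = 0.00768;  (-2·δs/s)² = (-2×0.0559)² = 0.0125
δQ/Q = √(0.0215) = 0.147

0.147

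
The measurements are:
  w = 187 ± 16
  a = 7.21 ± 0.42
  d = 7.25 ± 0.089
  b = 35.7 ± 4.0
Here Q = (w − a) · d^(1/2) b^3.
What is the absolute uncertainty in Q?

7.66e+06

Let u = w − a = 180. δu = √(δw² + δa²) = √(256 + 0.176) = 16.0, so δu/u = 0.0890.
Q is then a monomial in u, d, b:
δQ/Q = √((δu/u)² + (½·δd/d)² + (3·δb/b)²) = √(0.00793 + 3.77e-05 + 0.113) = 0.348
Q = 2.2e+07, so δQ = 0.348 × 2.2e+07 = 7.66e+06.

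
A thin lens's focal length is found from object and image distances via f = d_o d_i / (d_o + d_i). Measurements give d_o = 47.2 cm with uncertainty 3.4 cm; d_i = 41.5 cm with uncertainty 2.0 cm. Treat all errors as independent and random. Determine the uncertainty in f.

0.935 cm

∂f/∂d_o = (d_i/(d_o+d_i))² = 0.219;  ∂f/∂d_i = (d_o/(d_o+d_i))² = 0.283
δf = √((∂f/∂d_o · δd_o)² + (∂f/∂d_i · δd_i)²) = √(0.554 + 0.321) = 0.935 cm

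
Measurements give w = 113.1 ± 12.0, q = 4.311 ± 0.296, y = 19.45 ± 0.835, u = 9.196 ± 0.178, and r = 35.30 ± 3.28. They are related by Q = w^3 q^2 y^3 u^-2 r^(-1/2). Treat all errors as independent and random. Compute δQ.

1.48e+08

Relative error in a monomial: (δQ/Q)² = Σ (nᵢ · δxᵢ/xᵢ)².
  (3·δw/w)² = (3×0.106)² = 0.101;  (2·δq/q)² = (2×0.0687)² = 0.0189;  (3·δy/y)² = (3×0.0429)² = 0.0166;  (-2·δu/u)² = (-2×0.0194)² = 0.00150;  (−½·δr/r)² = (-0.5×0.0929)² = 0.00216
δQ/Q = √(0.140) = 0.375
Q = 3.937e+08, so δQ = 0.375 × 3.937e+08 = 1.48e+08.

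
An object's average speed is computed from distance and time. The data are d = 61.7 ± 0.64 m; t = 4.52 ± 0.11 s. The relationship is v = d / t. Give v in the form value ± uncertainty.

13.7 ± 0.361 m/s

Each factor contributes (exponent × relative error)² to (δv/v)²:
  (1·δd/d)² = (1×0.0104)² = 0.000108;  (-1·δt/t)² = (-1×0.0243)² = 0.000592
δv/v = √(0.000700) = 0.0265
v = 13.7 m/s, so δv = 0.0265 × 13.7 = 0.361 m/s.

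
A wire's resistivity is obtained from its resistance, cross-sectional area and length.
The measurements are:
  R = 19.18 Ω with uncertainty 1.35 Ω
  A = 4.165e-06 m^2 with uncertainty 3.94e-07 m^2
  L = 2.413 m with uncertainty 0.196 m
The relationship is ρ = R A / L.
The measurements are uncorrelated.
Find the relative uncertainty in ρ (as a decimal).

Since ρ is a product/quotient, work with relative uncertainties:
  (1·δR/R)² = (1×0.0704)² = 0.00495;  (1·δA/A)² = (1×0.0946)² = 0.00895;  (-1·δL/L)² = (-1×0.0812)² = 0.00660
δρ/ρ = √(0.0205) = 0.143

0.143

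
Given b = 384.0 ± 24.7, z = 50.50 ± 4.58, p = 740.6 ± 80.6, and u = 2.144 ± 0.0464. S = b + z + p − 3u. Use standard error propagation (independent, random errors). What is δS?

S is a linear combination, so absolute uncertainties add in quadrature:
  (δb)² = 610;  (δz)² = 21.0;  (δp)² = 6500;  (3·δu)² = 0.0194
δS = √(7130) = 84.4

84.4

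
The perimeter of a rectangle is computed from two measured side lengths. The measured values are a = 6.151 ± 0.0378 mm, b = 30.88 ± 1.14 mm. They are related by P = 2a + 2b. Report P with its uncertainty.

Absolute uncertainties add in quadrature for a linear combination:
  (2·δa)² = 0.00572;  (2·δb)² = 5.20
δP = √(5.20) = 2.28 mm
P = 74.06 mm.

74.06 ± 2.28 mm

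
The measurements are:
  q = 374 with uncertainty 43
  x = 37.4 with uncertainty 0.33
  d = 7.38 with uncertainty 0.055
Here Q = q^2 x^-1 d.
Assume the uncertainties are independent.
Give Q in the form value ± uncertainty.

For a monomial Q ∝ q^2, x^-1, d, fractional errors add in quadrature:
  (2·δq/q)² = (2×0.115)² = 0.0529;  (-1·δx/x)² = (-1×0.00882)² = 7.79e-05;  (1·δd/d)² = (1×0.00745)² = 5.55e-05
δQ/Q = √(0.0530) = 0.230
Q = 27600, so δQ = 0.230 × 27600 = 6350.

27600 ± 6350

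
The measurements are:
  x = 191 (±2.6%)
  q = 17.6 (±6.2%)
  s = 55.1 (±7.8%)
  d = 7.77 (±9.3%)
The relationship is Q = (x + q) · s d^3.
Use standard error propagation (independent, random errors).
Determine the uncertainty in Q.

Let u = x + q = 209. δu = √(δx² + δq²) = √(24.7 + 1.19) = 5.08, so δu/u = 0.0244.
Q is then a monomial in u, s, d:
δQ/Q = √((δu/u)² + (1·δs/s)² + (3·δd/d)²) = √(0.000594 + 0.00608 + 0.0778) = 0.291
Q = 5.39e+06, so δQ = 0.291 × 5.39e+06 = 1.57e+06.

1.57e+06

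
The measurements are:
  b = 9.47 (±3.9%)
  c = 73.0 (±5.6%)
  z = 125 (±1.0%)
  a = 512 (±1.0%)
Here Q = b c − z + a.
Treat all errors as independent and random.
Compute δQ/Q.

0.0440

Let p = b·c = 691. δp/p = √((1·δb/b)² + (1·δc/c)²) = √(0.00152 + 0.00314) = 0.0682, so δp = 47.2.
Q = p − z + a: δQ = √(δp² + δz² + δa²) = √(2230 + 1.56 + 26.2) = 47.5
Q = 1080, so δQ/Q = 47.5/1080 = 0.0440.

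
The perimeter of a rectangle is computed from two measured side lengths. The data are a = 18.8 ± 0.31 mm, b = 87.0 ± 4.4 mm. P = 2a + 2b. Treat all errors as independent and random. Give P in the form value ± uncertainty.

Absolute uncertainties add in quadrature for a linear combination:
  (2·δa)² = 0.384;  (2·δb)² = 77.4
δP = √(77.8) = 8.82 mm
P = 212 mm.

212 ± 8.82 mm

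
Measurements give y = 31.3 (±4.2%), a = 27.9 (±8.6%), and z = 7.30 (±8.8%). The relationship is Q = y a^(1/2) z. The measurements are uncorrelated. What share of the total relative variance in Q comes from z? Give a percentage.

68.2%

(δQ/Q)² = (1·δy/y)² + (½·δa/a)² + (1·δz/z)²
  y term: (1×0.0420)² = 0.00176
  a term: (0.5×0.0860)² = 0.00185
  z term: (1×0.0880)² = 0.00774
Total = 0.0114. Share from z = 0.00774/0.0114 = 0.682.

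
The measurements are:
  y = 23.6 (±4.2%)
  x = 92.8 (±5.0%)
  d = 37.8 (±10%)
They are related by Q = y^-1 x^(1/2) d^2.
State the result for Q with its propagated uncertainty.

For a monomial Q ∝ y^-1, x^(1/2), d^2, fractional errors add in quadrature:
  (-1·δy/y)² = (-1×0.0420)² = 0.00176;  (½·δx/x)² = (0.5×0.0500)² = 0.000625;  (2·δd/d)² = (2×0.100)² = 0.0400
δQ/Q = √(0.0424) = 0.206
Q = 583, so δQ = 0.206 × 583 = 120.

583 ± 120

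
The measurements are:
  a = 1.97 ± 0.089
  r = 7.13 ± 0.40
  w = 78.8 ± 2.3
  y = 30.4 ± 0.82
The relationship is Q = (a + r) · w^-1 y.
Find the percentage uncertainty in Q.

Let u = a + r = 9.10. δu = √(δa² + δr²) = √(0.00792 + 0.160) = 0.410, so δu/u = 0.0450.
Q is then a monomial in u, w, y:
δQ/Q = √((δu/u)² + (-1·δw/w)² + (1·δy/y)²) = √(0.00203 + 0.000852 + 0.000728) = 0.0601

6.01%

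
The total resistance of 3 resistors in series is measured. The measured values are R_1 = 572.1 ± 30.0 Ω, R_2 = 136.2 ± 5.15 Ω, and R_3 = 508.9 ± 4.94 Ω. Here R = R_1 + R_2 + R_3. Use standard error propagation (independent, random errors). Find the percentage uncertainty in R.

Each term contributes (cᵢ δxᵢ)² to (δR)²:
  (δR_1)² = 900;  (δR_2)² = 26.5;  (δR_3)² = 24.4
δR = √(951) = 30.8 Ω
R = 1217 Ω, so δR/R = 30.8/1217 = 0.0253.

2.53%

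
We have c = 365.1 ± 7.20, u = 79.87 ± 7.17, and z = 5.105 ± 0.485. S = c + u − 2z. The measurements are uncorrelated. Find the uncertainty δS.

Sums and differences: (δS)² = Σ (cᵢ δxᵢ)².
  (δc)² = 51.8;  (δu)² = 51.4;  (2·δz)² = 0.941
δS = √(104) = 10.2

10.2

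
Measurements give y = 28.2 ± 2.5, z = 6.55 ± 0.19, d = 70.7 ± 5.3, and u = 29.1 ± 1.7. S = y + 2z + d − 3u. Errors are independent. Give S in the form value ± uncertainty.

24.7 ± 7.78

For a sum/difference, combine absolute errors in quadrature:
  (δy)² = 6.25;  (2·δz)² = 0.144;  (δd)² = 28.1;  (3·δu)² = 26.0
δS = √(60.5) = 7.78
S = 24.7.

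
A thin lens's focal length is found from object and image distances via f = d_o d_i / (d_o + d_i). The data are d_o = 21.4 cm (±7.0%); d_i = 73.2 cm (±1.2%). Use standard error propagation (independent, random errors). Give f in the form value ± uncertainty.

16.6 ± 0.898 cm

∂f/∂d_o = (d_i/(d_o+d_i))² = 0.599;  ∂f/∂d_i = (d_o/(d_o+d_i))² = 0.0512
δf = √((∂f/∂d_o · δd_o)² + (∂f/∂d_i · δd_i)²) = √(0.804 + 0.00202) = 0.898 cm
f = 16.6 cm.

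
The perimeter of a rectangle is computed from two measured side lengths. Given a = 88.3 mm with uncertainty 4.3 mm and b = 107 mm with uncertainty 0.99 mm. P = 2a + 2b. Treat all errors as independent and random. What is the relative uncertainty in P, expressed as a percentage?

For a sum/difference, combine absolute errors in quadrature:
  (2·δa)² = 74.0;  (2·δb)² = 3.92
δP = √(77.9) = 8.82 mm
P = 391 mm, so δP/P = 8.82/391 = 0.0226.

2.26%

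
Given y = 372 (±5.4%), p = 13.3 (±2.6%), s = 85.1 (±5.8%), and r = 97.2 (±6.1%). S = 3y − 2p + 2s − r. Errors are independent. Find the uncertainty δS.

Each term contributes (cᵢ δxᵢ)² to (δS)²:
  (3·δy)² = 3630;  (2·δp)² = 0.478;  (2·δs)² = 97.4;  (δr)² = 35.2
δS = √(3760) = 61.4

61.4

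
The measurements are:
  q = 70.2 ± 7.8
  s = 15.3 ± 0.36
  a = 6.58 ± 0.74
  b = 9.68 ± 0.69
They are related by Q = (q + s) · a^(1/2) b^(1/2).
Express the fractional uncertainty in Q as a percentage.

Let u = q + s = 85.5. δu = √(δq² + δs²) = √(60.8 + 0.130) = 7.81, so δu/u = 0.0913.
Q is then a monomial in u, a, b:
δQ/Q = √((δu/u)² + (½·δa/a)² + (½·δb/b)²) = √(0.00834 + 0.00316 + 0.00127) = 0.113

11.3%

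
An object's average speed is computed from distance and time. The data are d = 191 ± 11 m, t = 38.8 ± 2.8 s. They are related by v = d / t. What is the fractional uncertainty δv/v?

0.0923

Products/powers → add relative errors in quadrature, weighted by exponent:
  (1·δd/d)² = (1×0.0576)² = 0.00332;  (-1·δt/t)² = (-1×0.0722)² = 0.00521
δv/v = √(0.00852) = 0.0923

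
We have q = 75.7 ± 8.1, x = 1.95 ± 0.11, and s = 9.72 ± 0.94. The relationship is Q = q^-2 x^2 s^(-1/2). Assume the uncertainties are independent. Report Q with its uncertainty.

Relative error in a monomial: (δQ/Q)² = Σ (nᵢ · δxᵢ/xᵢ)².
  (-2·δq/q)² = (-2×0.107)² = 0.0458;  (2·δx/x)² = (2×0.0564)² = 0.0127;  (−½·δs/s)² = (-0.5×0.0967)² = 0.00234
δQ/Q = √(0.0609) = 0.247
Q = 0.000213, so δQ = 0.247 × 0.000213 = 5.25e-05.

(2.13 ± 0.525) × 10^-4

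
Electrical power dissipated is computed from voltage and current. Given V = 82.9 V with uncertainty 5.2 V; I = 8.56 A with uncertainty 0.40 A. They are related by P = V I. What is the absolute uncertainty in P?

55.5 W

Relative error in a monomial: (δP/P)² = Σ (nᵢ · δxᵢ/xᵢ)².
  (1·δV/V)² = (1×0.0627)² = 0.00393;  (1·δI/I)² = (1×0.0467)² = 0.00218
δP/P = √(0.00612) = 0.0782
P = 710 W, so δP = 0.0782 × 710 = 55.5 W.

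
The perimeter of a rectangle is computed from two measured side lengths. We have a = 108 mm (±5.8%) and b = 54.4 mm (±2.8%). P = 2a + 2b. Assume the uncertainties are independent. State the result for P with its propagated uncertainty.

Sums and differences: (δP)² = Σ (cᵢ δxᵢ)².
  (2·δa)² = 157;  (2·δb)² = 9.28
δP = √(166) = 12.9 mm
P = 325 mm.

325 ± 12.9 mm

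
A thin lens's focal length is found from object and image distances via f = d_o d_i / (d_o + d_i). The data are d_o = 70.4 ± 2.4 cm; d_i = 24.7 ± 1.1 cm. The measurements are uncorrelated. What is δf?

0.624 cm

∂f/∂d_o = (d_i/(d_o+d_i))² = 0.0675;  ∂f/∂d_i = (d_o/(d_o+d_i))² = 0.548
δf = √((∂f/∂d_o · δd_o)² + (∂f/∂d_i · δd_i)²) = √(0.0262 + 0.363) = 0.624 cm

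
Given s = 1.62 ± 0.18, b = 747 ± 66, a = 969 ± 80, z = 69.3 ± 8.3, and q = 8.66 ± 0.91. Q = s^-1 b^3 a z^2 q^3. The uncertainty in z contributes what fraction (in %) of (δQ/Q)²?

23.3%

(δQ/Q)² = (-1·δs/s)² + (3·δb/b)² + (1·δa/a)² + (2·δz/z)² + (3·δq/q)²
  s term: (-1×0.111)² = 0.0123
  b term: (3×0.0884)² = 0.0703
  a term: (1×0.0826)² = 0.00682
  z term: (2×0.120)² = 0.0574
  q term: (3×0.105)² = 0.0994
Total = 0.246. Share from z = 0.0574/0.246 = 0.233.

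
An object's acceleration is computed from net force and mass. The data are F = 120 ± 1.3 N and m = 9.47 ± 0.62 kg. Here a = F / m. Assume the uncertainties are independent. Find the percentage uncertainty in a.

6.64%

Since a is a product/quotient, work with relative uncertainties:
  (1·δF/F)² = (1×0.0108)² = 0.000117;  (-1·δm/m)² = (-1×0.0655)² = 0.00429
δa/a = √(0.00440) = 0.0664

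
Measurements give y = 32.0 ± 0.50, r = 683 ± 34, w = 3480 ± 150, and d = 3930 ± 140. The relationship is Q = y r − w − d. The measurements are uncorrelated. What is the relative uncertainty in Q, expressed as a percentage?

8.02%

Let p = y·r = 21900. δp/p = √((1·δy/y)² + (1·δr/r)²) = √(0.000244 + 0.00248) = 0.0522, so δp = 1140.
Q = p − w − d: δQ = √(δp² + δw² + δd²) = √(1.3e+06 + 22500 + 19600) = 1160
Q = 14400, so δQ/Q = 1160/14400 = 0.0802.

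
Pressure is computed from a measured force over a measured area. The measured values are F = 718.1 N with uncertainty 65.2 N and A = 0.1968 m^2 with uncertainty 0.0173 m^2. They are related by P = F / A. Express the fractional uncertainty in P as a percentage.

12.6%

Relative error in a monomial: (δP/P)² = Σ (nᵢ · δxᵢ/xᵢ)².
  (1·δF/F)² = (1×0.0908)² = 0.00824;  (-1·δA/A)² = (-1×0.0879)² = 0.00773
δP/P = √(0.0160) = 0.126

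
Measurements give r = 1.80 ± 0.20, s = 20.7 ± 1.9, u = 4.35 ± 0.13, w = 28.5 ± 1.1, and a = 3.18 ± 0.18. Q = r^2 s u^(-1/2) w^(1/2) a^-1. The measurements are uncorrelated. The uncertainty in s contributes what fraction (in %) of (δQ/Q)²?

(δQ/Q)² = (2·δr/r)² + (1·δs/s)² + (−½·δu/u)² + (½·δw/w)² + (-1·δa/a)²
  r term: (2×0.111)² = 0.0494
  s term: (1×0.0918)² = 0.00842
  u term: (-0.5×0.0299)² = 0.000223
  w term: (0.5×0.0386)² = 0.000372
  a term: (-1×0.0566)² = 0.00320
Total = 0.0616. Share from s = 0.00842/0.0616 = 0.137.

13.7%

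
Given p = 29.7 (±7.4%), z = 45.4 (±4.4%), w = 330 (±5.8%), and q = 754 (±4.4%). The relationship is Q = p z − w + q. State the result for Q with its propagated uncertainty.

Let h = p·z = 1350. δh/h = √((1·δp/p)² + (1·δz/z)²) = √(0.00548 + 0.00194) = 0.0861, so δh = 116.
Q = h − w + q: δQ = √(δh² + δw² + δq²) = √(13500 + 366 + 1100) = 122
Q = 1770.

1770 ± 122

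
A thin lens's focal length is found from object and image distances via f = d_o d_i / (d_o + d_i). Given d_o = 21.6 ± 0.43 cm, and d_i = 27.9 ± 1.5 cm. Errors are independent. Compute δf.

∂f/∂d_o = (d_i/(d_o+d_i))² = 0.318;  ∂f/∂d_i = (d_o/(d_o+d_i))² = 0.190
δf = √((∂f/∂d_o · δd_o)² + (∂f/∂d_i · δd_i)²) = √(0.0187 + 0.0816) = 0.317 cm

0.317 cm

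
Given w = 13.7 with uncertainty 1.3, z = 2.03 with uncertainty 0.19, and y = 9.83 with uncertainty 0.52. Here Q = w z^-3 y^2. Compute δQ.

49.8

For a monomial Q ∝ w, z^-3, y^2, fractional errors add in quadrature:
  (1·δw/w)² = (1×0.0949)² = 0.00900;  (-3·δz/z)² = (-3×0.0936)² = 0.0788;  (2·δy/y)² = (2×0.0529)² = 0.0112
δQ/Q = √(0.0990) = 0.315
Q = 158, so δQ = 0.315 × 158 = 49.8.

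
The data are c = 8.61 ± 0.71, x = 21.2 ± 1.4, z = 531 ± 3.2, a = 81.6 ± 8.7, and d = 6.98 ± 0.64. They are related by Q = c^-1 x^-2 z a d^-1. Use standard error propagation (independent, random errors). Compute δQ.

0.337

Since Q is a product/quotient, work with relative uncertainties:
  (-1·δc/c)² = (-1×0.0825)² = 0.00680;  (-2·δx/x)² = (-2×0.0660)² = 0.0174;  (1·δz/z)² = (1×0.00603)² = 3.63e-05;  (1·δa/a)² = (1×0.107)² = 0.0114;  (-1·δd/d)² = (-1×0.0917)² = 0.00841
δQ/Q = √(0.0441) = 0.210
Q = 1.60, so δQ = 0.210 × 1.60 = 0.337.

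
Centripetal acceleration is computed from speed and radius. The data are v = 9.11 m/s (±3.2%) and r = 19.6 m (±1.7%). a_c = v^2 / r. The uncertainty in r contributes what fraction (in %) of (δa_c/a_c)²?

(δa_c/a_c)² = (2·δv/v)² + (-1·δr/r)²
  v term: (2×0.0320)² = 0.00410
  r term: (-1×0.0170)² = 0.000289
Total = 0.00439. Share from r = 0.000289/0.00439 = 0.0659.

6.59%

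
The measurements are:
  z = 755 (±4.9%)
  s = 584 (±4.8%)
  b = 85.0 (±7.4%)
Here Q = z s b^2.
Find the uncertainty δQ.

5.2e+08

Since Q is a product/quotient, work with relative uncertainties:
  (1·δz/z)² = (1×0.0490)² = 0.00240;  (1·δs/s)² = (1×0.0480)² = 0.00230;  (2·δb/b)² = (2×0.0740)² = 0.0219
δQ/Q = √(0.0266) = 0.163
Q = 3.19e+09, so δQ = 0.163 × 3.19e+09 = 5.2e+08.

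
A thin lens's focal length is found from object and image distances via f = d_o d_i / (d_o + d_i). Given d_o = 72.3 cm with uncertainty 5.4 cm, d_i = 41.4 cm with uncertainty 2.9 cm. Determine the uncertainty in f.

1.37 cm

∂f/∂d_o = (d_i/(d_o+d_i))² = 0.133;  ∂f/∂d_i = (d_o/(d_o+d_i))² = 0.404
δf = √((∂f/∂d_o · δd_o)² + (∂f/∂d_i · δd_i)²) = √(0.513 + 1.38) = 1.37 cm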